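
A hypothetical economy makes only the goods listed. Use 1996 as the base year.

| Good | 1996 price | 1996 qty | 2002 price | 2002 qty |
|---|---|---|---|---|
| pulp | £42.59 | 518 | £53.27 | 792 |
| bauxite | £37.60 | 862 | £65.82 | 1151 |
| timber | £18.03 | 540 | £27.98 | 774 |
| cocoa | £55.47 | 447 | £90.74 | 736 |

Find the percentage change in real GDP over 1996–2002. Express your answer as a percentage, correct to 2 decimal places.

Real GDP 1996 = Nominal GDP 1996 = 42.59·518 + 37.60·862 + 18.03·540 + 55.47·447 = 89004.11.
Real GDP 2002 (at 1996 prices) = 42.59·792 + 37.60·1151 + 18.03·774 + 55.47·736 = 131790.02.
Real growth = 131790.02/89004.11 − 1 = 0.4807.

48.07%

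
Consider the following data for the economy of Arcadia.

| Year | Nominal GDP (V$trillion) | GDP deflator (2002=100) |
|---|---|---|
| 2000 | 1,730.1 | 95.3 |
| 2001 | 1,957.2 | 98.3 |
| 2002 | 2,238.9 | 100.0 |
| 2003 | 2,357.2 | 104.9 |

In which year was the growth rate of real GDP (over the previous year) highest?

2001: real = 1957.2/0.983 = 1991.05; growth vs 2000 (1815.42) = 9.67%.
2002: real = 2238.9/1.000 = 2238.90; growth vs 2001 (1991.05) = 12.45%.
2003: real = 2357.2/1.049 = 2247.09; growth vs 2002 (2238.90) = 0.37%.

2002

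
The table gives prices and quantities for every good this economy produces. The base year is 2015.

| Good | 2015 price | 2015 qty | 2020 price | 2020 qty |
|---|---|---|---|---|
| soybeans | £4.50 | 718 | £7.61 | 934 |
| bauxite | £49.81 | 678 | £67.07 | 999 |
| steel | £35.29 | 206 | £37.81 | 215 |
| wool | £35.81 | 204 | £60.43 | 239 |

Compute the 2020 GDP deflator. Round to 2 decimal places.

Nominal GDP 2020 = 7.61·934 + 67.07·999 + 37.81·215 + 60.43·239 = 96682.59.
Real GDP 2020 (at 2015 prices) = 4.50·934 + 49.81·999 + 35.29·215 + 35.81·239 = 70109.13.
Deflator = Nominal/Real × 100 = 96682.59/70109.13 × 100 = 137.903.

137.90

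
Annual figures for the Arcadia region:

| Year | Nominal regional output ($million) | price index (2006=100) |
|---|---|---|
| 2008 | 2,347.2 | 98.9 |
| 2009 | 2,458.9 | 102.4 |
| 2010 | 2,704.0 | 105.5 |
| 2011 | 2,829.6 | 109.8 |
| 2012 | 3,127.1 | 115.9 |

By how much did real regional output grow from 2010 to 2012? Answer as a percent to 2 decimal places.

Real regional output 2010 = 2704.0/1.055 = 2563.03.
Real regional output 2012 = 3127.1/1.159 = 2698.10.
Change = 2698.10/2563.03 − 1 = 0.0527.

5.27%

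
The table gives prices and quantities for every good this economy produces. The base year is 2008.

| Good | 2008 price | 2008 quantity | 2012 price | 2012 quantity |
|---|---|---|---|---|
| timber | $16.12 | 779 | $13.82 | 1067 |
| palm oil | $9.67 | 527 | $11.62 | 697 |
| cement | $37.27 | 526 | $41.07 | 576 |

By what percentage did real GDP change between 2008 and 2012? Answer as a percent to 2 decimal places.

Real GDP 2008 = Nominal GDP 2008 = 16.12·779 + 9.67·527 + 37.27·526 = 37257.59.
Real GDP 2012 (at 2008 prices) = 16.12·1067 + 9.67·697 + 37.27·576 = 45407.55.
Real growth = 45407.55/37257.59 − 1 = 0.2187.

21.87%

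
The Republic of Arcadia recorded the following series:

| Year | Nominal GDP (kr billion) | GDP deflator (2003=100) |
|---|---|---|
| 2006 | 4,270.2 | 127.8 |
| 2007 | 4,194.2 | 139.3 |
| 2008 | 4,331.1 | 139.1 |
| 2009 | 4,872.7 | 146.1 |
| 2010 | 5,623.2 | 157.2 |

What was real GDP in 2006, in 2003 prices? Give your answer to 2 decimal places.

Real GDP 2006 = 4270.2 / 1.278 = 3341.31.

kr 3,341.31 billion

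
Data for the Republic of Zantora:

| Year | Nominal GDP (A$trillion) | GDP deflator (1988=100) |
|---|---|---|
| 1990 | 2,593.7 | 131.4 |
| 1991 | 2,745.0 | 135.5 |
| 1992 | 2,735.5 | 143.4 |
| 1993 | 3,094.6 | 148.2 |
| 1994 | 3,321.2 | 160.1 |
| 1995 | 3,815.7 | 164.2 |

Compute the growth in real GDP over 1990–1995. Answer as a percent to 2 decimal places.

Real GDP 1990 = 2593.7/1.314 = 1973.90.
Real GDP 1995 = 3815.7/1.642 = 2323.81.
Change = 2323.81/1973.90 − 1 = 0.1773.

17.73%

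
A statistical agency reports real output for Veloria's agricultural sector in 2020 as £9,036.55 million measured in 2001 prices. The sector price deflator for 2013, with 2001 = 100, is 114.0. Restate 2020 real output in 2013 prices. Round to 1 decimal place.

£10,301.7 million

Real output in 2013 prices = Real output in 2001 prices × (P_2013/P_2001) = 9036.55 × 1.140 = 10301.67.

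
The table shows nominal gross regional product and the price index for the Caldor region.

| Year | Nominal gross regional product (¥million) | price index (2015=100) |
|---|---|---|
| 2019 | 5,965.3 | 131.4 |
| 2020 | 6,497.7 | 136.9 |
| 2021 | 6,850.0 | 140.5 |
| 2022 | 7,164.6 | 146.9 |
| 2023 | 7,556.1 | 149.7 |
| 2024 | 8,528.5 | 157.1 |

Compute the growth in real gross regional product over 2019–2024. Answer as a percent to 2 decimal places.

19.58%

Real gross regional product 2019 = 5965.3/1.314 = 4539.80.
Real gross regional product 2024 = 8528.5/1.571 = 5428.71.
Change = 5428.71/4539.80 − 1 = 0.1958.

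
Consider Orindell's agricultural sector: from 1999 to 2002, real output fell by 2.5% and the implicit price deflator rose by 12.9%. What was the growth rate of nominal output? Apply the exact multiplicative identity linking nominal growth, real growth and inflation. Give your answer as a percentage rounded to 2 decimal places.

(1 + g_nom) = (1 + g_real)(1 + π) = 0.9750 × 1.1290 = 1.10078.

10.08%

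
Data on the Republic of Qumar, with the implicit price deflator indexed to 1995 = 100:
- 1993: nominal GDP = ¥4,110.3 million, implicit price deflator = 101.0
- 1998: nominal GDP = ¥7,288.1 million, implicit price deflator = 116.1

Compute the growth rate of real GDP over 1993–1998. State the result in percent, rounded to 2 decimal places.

54.25%

Real GDP 1993 = 4110.3 / 1.010 = 4069.60.
Real GDP 1998 = 7288.1 / 1.161 = 6277.43.
Real growth = 6277.43 / 4069.60 − 1 = 0.5425.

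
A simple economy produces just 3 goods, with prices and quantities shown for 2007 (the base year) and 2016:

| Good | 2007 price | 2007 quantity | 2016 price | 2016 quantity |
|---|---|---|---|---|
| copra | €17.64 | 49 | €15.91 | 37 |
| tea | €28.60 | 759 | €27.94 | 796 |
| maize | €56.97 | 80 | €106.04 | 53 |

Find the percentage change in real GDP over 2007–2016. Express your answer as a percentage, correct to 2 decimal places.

Real GDP 2007 = Nominal GDP 2007 = 17.64·49 + 28.60·759 + 56.97·80 = 27129.36.
Real GDP 2016 (at 2007 prices) = 17.64·37 + 28.60·796 + 56.97·53 = 26437.69.
Real growth = 26437.69/27129.36 − 1 = -0.0255.

-2.55%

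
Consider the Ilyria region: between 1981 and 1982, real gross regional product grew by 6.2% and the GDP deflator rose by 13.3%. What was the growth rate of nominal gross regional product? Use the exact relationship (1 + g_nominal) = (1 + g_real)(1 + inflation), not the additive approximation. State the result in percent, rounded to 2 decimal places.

20.32%

(1 + g_nom) = (1 + g_real)(1 + π) = 1.0620 × 1.1330 = 1.20325.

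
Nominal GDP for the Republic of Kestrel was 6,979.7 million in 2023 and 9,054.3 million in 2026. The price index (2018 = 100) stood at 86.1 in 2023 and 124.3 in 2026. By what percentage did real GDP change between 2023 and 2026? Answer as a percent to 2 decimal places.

-10.14%

Real GDP 2023 = 6979.7 / 0.861 = 8106.50.
Real GDP 2026 = 9054.3 / 1.243 = 7284.23.
Real growth = 7284.23 / 8106.50 − 1 = -0.1014.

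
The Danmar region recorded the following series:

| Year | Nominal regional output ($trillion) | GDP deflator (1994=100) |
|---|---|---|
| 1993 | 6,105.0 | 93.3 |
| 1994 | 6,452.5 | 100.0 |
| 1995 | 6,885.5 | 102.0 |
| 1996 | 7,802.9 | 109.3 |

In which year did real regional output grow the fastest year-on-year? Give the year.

1996

1994: real = 6452.5/1.000 = 6452.50; growth vs 1993 (6543.41) = -1.39%.
1995: real = 6885.5/1.020 = 6750.49; growth vs 1994 (6452.50) = 4.62%.
1996: real = 7802.9/1.093 = 7138.98; growth vs 1995 (6750.49) = 5.75%.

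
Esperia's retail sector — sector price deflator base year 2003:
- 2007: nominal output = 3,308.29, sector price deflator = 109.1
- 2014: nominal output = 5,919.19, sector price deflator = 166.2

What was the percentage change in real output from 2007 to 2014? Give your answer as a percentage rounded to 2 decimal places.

Deflate each year: 2007 → 3308.29/1.091 = 3032.35; 2014 → 5919.19/1.662 = 3561.49.
So real output changed by 3561.49/3032.35 − 1 = 0.1745, i.e. 17.45%.

17.45%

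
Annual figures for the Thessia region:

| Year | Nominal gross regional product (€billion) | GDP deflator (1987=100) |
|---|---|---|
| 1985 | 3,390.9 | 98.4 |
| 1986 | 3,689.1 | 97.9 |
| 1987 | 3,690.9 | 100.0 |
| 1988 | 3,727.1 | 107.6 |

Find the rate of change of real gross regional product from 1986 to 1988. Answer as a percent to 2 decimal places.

Real gross regional product 1986 = 3689.1/0.979 = 3768.23.
Real gross regional product 1988 = 3727.1/1.076 = 3463.85.
Change = 3463.85/3768.23 − 1 = -0.0808.

-8.08%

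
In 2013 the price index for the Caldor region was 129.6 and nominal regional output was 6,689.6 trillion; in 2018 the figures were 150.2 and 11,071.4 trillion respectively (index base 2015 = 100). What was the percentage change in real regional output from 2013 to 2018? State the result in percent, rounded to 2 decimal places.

42.80%

Real regional output 2013 = 6689.6 / 1.296 = 5161.73.
Real regional output 2018 = 11071.4 / 1.502 = 7371.11.
Real growth = 7371.11 / 5161.73 − 1 = 0.4280.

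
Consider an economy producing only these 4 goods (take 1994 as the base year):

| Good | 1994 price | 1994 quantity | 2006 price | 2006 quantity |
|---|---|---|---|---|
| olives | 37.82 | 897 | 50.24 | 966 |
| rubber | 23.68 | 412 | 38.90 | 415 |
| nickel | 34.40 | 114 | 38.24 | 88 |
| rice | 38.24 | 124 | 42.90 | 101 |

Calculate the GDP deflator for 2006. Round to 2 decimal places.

135.91

Nominal GDP 2006 = 50.24·966 + 38.90·415 + 38.24·88 + 42.90·101 = 72373.36.
Real GDP 2006 (at 1994 prices) = 37.82·966 + 23.68·415 + 34.40·88 + 38.24·101 = 53250.76.
Deflator = Nominal/Real × 100 = 72373.36/53250.76 × 100 = 135.910.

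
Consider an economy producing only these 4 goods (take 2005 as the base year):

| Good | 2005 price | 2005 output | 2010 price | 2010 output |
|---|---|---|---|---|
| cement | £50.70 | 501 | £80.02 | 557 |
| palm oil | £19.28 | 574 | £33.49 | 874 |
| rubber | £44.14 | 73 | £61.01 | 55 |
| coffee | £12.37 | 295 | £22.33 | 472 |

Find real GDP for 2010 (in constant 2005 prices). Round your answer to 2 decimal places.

£53356.96

Real GDP 2010 = Σ (p_2005 × q_2010) = 50.70·557 + 19.28·874 + 44.14·55 + 12.37·472 = 53356.96.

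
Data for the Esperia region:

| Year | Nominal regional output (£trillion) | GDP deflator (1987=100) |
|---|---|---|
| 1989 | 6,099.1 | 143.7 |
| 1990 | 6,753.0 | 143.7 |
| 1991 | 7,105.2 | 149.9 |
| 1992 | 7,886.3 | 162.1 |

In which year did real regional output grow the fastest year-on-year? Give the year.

1990: real = 6753.0/1.437 = 4699.37; growth vs 1989 (4244.33) = 10.72%.
1991: real = 7105.2/1.499 = 4739.96; growth vs 1990 (4699.37) = 0.86%.
1992: real = 7886.3/1.621 = 4865.08; growth vs 1991 (4739.96) = 2.64%.

1990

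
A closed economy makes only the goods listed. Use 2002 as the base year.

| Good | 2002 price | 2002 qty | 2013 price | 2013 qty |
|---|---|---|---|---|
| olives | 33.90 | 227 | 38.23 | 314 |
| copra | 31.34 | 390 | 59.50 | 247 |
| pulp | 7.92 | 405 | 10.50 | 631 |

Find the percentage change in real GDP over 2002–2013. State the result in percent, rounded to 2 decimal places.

1.11%

Real GDP 2002 = Nominal GDP 2002 = 33.90·227 + 31.34·390 + 7.92·405 = 23125.50.
Real GDP 2013 (at 2002 prices) = 33.90·314 + 31.34·247 + 7.92·631 = 23383.10.
Real growth = 23383.10/23125.50 − 1 = 0.0111.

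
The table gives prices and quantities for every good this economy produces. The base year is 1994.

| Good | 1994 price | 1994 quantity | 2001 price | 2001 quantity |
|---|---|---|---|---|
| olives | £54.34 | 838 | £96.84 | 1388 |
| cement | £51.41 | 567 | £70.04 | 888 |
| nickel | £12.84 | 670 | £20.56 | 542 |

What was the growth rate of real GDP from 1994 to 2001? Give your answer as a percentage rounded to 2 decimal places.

Real GDP 1994 = Nominal GDP 1994 = 54.34·838 + 51.41·567 + 12.84·670 = 83289.19.
Real GDP 2001 (at 1994 prices) = 54.34·1388 + 51.41·888 + 12.84·542 = 128035.28.
Real growth = 128035.28/83289.19 − 1 = 0.5372.

53.72%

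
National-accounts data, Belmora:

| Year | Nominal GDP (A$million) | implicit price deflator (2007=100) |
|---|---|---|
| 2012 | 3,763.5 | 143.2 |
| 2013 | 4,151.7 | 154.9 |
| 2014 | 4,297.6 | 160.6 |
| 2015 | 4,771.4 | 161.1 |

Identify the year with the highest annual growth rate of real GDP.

2013: real = 4151.7/1.549 = 2680.25; growth vs 2012 (2628.14) = 1.98%.
2014: real = 4297.6/1.606 = 2675.97; growth vs 2013 (2680.25) = -0.16%.
2015: real = 4771.4/1.611 = 2961.76; growth vs 2014 (2675.97) = 10.68%.

2015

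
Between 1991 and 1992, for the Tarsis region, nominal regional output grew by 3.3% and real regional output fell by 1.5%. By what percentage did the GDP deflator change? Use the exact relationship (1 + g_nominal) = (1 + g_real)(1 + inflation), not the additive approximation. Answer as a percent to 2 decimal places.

(1 + g_nom) = (1 + g_real)(1 + π), so π = 1.0330 / 0.9850 − 1 = 0.04873.

4.87%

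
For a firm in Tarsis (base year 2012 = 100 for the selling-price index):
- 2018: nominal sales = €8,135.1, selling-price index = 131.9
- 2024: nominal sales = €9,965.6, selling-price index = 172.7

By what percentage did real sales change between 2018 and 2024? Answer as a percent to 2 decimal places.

-6.44%

Real sales 2018 = 8135.1 / 1.319 = 6167.63.
Real sales 2024 = 9965.6 / 1.727 = 5770.47.
Real growth = 5770.47 / 6167.63 − 1 = -0.0644.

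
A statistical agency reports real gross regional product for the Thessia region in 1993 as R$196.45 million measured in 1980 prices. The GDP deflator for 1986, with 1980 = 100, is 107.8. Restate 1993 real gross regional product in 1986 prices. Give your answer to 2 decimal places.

Real gross regional product in 1986 prices = Real gross regional product in 1980 prices × (P_1986/P_1980) = 196.45 × 1.078 = 211.77.

R$211.77 million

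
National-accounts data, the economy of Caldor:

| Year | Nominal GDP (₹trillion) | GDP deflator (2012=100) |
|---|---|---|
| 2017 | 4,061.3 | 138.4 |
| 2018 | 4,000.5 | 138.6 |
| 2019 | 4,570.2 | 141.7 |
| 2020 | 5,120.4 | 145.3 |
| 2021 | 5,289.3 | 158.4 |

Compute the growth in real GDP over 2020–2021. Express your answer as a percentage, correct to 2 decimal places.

Real GDP 2020 = 5120.4/1.453 = 3524.02.
Real GDP 2021 = 5289.3/1.584 = 3339.20.
Change = 3339.20/3524.02 − 1 = -0.0524.

-5.24%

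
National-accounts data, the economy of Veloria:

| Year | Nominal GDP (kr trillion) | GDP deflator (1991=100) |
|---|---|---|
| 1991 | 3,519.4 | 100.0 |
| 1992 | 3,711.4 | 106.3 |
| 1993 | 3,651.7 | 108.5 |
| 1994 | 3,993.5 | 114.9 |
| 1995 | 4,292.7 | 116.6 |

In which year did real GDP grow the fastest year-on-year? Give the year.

1995

1992: real = 3711.4/1.063 = 3491.44; growth vs 1991 (3519.40) = -0.79%.
1993: real = 3651.7/1.085 = 3365.62; growth vs 1992 (3491.44) = -3.60%.
1994: real = 3993.5/1.149 = 3475.63; growth vs 1993 (3365.62) = 3.27%.
1995: real = 4292.7/1.166 = 3681.56; growth vs 1994 (3475.63) = 5.92%.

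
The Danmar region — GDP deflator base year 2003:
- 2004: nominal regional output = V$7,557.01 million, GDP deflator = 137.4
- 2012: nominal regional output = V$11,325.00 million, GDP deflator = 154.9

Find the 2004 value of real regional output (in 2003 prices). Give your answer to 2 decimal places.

Real regional output = Nominal / (GDP deflator/100) = 7557.01 / 1.374 = 5500.01.

V$5,500.01 million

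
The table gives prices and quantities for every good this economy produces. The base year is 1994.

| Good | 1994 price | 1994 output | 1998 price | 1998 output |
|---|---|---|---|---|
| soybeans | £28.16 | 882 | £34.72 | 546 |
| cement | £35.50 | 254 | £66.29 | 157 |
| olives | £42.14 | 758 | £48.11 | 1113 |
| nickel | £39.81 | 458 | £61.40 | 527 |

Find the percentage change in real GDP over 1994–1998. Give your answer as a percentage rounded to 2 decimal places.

Real GDP 1994 = Nominal GDP 1994 = 28.16·882 + 35.50·254 + 42.14·758 + 39.81·458 = 84029.22.
Real GDP 1998 (at 1994 prices) = 28.16·546 + 35.50·157 + 42.14·1113 + 39.81·527 = 88830.55.
Real growth = 88830.55/84029.22 − 1 = 0.0571.

5.71%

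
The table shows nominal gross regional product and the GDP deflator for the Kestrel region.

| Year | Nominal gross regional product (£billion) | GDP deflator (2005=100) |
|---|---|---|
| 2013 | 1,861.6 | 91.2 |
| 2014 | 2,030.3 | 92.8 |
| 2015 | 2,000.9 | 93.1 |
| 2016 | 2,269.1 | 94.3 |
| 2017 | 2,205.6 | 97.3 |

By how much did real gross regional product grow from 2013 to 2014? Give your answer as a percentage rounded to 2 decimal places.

Real gross regional product 2013 = 1861.6/0.912 = 2041.23.
Real gross regional product 2014 = 2030.3/0.928 = 2187.82.
Change = 2187.82/2041.23 − 1 = 0.0718.

7.18%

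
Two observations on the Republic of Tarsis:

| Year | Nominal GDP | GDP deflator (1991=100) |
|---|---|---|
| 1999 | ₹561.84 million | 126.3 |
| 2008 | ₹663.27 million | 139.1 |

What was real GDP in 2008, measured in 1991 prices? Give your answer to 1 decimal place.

Real GDP = Nominal / (GDP deflator/100) = 663.27 / 1.391 = 476.83.

₹476.8 million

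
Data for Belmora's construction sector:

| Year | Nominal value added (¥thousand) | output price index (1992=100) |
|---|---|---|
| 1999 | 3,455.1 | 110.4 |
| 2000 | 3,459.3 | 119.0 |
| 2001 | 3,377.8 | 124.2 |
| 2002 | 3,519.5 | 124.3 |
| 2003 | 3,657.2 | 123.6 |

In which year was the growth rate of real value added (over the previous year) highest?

2000: real = 3459.3/1.190 = 2906.97; growth vs 1999 (3129.62) = -7.11%.
2001: real = 3377.8/1.242 = 2719.65; growth vs 2000 (2906.97) = -6.44%.
2002: real = 3519.5/1.243 = 2831.46; growth vs 2001 (2719.65) = 4.11%.
2003: real = 3657.2/1.236 = 2958.90; growth vs 2002 (2831.46) = 4.50%.

2003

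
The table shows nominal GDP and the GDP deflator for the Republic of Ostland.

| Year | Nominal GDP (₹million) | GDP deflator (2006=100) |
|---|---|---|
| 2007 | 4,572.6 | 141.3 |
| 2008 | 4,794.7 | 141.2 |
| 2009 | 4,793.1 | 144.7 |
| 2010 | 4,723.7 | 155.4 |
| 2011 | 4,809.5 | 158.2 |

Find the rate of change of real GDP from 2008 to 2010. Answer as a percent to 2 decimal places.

Real GDP 2008 = 4794.7/1.412 = 3395.68.
Real GDP 2010 = 4723.7/1.554 = 3039.70.
Change = 3039.70/3395.68 − 1 = -0.1048.

-10.48%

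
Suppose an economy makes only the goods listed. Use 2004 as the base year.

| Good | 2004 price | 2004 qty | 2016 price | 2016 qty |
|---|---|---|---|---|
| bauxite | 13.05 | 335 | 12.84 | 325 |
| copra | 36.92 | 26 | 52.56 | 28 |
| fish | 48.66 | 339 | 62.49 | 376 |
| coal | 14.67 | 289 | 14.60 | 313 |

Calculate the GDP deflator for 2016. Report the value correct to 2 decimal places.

Nominal GDP 2016 = 12.84·325 + 52.56·28 + 62.49·376 + 14.60·313 = 33710.72.
Real GDP 2016 (at 2004 prices) = 13.05·325 + 36.92·28 + 48.66·376 + 14.67·313 = 28162.88.
Deflator = Nominal/Real × 100 = 33710.72/28162.88 × 100 = 119.699.

119.70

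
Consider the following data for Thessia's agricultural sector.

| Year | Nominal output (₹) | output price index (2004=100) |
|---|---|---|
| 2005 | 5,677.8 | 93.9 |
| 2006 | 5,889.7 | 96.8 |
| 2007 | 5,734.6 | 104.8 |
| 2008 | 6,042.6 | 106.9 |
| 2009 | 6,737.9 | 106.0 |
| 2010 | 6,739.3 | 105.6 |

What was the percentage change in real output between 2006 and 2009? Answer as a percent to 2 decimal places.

4.47%

Real output 2006 = 5889.7/0.968 = 6084.40.
Real output 2009 = 6737.9/1.060 = 6356.51.
Change = 6356.51/6084.40 − 1 = 0.0447.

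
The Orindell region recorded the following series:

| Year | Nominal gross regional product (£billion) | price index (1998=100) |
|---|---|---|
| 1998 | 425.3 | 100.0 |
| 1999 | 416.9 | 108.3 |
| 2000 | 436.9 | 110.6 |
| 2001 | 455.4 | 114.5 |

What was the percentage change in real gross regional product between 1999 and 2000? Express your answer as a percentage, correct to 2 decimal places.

2.62%

Real gross regional product 1999 = 416.9/1.083 = 384.95.
Real gross regional product 2000 = 436.9/1.106 = 395.03.
Change = 395.03/384.95 − 1 = 0.0262.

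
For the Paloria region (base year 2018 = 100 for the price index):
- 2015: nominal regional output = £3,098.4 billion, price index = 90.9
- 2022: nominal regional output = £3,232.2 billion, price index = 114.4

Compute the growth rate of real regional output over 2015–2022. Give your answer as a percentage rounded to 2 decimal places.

-17.11%

Deflate each year: 2015 → 3098.4/0.909 = 3408.58; 2022 → 3232.2/1.144 = 2825.35.
So real regional output changed by 2825.35/3408.58 − 1 = -0.1711, i.e. -17.11%.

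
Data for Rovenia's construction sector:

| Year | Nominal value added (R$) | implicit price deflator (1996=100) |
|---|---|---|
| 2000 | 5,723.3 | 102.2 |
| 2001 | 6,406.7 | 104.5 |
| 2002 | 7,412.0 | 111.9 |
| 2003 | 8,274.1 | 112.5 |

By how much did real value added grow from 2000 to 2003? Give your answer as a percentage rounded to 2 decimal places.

Real value added 2000 = 5723.3/1.022 = 5600.10.
Real value added 2003 = 8274.1/1.125 = 7354.76.
Change = 7354.76/5600.10 − 1 = 0.3133.

31.33%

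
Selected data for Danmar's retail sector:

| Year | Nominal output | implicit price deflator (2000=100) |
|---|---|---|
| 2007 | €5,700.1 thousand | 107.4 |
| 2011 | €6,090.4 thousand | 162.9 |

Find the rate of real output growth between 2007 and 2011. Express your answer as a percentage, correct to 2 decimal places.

-29.56%

Deflate each year: 2007 → 5700.1/1.074 = 5307.36; 2011 → 6090.4/1.629 = 3738.74.
So real output changed by 3738.74/5307.36 − 1 = -0.2956, i.e. -29.56%.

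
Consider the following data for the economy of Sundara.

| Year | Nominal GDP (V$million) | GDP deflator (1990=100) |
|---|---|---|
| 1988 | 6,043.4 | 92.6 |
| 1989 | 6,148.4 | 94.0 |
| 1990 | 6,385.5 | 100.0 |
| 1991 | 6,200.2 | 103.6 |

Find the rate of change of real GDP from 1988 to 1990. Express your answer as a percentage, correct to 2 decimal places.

-2.16%

Real GDP 1988 = 6043.4/0.926 = 6526.35.
Real GDP 1990 = 6385.5/1.000 = 6385.50.
Change = 6385.50/6526.35 − 1 = -0.0216.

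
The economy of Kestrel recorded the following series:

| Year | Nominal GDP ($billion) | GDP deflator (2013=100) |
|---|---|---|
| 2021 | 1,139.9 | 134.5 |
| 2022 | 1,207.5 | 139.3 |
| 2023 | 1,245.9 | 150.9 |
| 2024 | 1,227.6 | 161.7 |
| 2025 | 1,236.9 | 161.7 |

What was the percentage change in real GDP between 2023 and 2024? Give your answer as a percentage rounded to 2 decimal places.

Real GDP 2023 = 1245.9/1.509 = 825.65.
Real GDP 2024 = 1227.6/1.617 = 759.18.
Change = 759.18/825.65 − 1 = -0.0805.

-8.05%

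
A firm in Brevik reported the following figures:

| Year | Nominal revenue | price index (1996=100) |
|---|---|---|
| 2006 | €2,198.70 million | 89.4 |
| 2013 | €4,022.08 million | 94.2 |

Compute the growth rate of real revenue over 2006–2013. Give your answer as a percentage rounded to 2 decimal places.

Deflate each year: 2006 → 2198.70/0.894 = 2459.40; 2013 → 4022.08/0.942 = 4269.72.
So real revenue changed by 4269.72/2459.40 − 1 = 0.7361, i.e. 73.61%.

73.61%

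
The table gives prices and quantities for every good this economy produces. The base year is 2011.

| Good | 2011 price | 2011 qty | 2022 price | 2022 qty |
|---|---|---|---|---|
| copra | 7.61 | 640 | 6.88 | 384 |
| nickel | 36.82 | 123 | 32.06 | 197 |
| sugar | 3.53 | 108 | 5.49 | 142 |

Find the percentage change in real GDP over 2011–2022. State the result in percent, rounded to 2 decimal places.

Real GDP 2011 = Nominal GDP 2011 = 7.61·640 + 36.82·123 + 3.53·108 = 9780.50.
Real GDP 2022 (at 2011 prices) = 7.61·384 + 36.82·197 + 3.53·142 = 10677.04.
Real growth = 10677.04/9780.50 − 1 = 0.0917.

9.17%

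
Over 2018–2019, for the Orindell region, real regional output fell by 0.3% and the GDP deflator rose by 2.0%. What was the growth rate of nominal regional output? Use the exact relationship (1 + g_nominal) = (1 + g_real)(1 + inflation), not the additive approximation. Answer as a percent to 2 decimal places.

1.69%

(1 + g_nom) = (1 + g_real)(1 + π) = 0.9970 × 1.0200 = 1.01694.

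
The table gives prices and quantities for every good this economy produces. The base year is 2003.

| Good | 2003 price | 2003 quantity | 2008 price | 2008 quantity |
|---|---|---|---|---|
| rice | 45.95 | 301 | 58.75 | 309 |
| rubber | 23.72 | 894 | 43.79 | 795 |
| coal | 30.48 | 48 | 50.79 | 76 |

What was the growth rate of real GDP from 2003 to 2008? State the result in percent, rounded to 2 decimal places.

Real GDP 2003 = Nominal GDP 2003 = 45.95·301 + 23.72·894 + 30.48·48 = 36499.67.
Real GDP 2008 (at 2003 prices) = 45.95·309 + 23.72·795 + 30.48·76 = 35372.43.
Real growth = 35372.43/36499.67 − 1 = -0.0309.

-3.09%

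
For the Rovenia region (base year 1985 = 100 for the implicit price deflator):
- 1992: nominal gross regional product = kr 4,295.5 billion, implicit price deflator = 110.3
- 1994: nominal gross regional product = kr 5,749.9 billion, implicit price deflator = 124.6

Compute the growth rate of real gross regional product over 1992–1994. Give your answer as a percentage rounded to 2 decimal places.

Deflate each year: 1992 → 4295.5/1.103 = 3894.38; 1994 → 5749.9/1.246 = 4614.69.
So real gross regional product changed by 4614.69/3894.38 − 1 = 0.1850, i.e. 18.50%.

18.50%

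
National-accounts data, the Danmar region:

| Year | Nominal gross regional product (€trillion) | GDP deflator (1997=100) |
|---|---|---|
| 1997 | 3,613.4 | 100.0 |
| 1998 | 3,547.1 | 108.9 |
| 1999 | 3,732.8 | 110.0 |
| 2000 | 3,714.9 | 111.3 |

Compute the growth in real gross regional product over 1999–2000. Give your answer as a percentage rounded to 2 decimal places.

-1.64%

Real gross regional product 1999 = 3732.8/1.100 = 3393.45.
Real gross regional product 2000 = 3714.9/1.113 = 3337.74.
Change = 3337.74/3393.45 − 1 = -0.0164.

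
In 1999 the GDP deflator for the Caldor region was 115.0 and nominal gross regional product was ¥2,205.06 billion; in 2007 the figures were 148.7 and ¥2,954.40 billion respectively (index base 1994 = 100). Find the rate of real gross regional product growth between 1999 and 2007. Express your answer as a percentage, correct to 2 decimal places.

3.62%

Real gross regional product 1999 = 2205.06 / 1.150 = 1917.44.
Real gross regional product 2007 = 2954.40 / 1.487 = 1986.82.
Real growth = 1986.82 / 1917.44 − 1 = 0.0362.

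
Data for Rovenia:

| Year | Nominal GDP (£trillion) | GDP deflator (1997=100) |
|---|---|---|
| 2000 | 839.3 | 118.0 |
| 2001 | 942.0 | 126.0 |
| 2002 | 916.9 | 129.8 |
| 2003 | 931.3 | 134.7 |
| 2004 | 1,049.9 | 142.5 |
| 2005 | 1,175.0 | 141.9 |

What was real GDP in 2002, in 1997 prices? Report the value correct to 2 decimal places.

Real GDP 2002 = 916.9 / 1.298 = 706.39.

£706.39 trillion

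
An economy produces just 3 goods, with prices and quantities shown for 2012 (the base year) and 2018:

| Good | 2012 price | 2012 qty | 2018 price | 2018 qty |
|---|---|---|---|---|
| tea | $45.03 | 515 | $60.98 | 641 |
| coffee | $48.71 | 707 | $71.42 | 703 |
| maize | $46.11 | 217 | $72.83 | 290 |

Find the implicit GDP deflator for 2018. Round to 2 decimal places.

Nominal GDP 2018 = 60.98·641 + 71.42·703 + 72.83·290 = 110417.14.
Real GDP 2018 (at 2012 prices) = 45.03·641 + 48.71·703 + 46.11·290 = 76479.26.
Deflator = Nominal/Real × 100 = 110417.14/76479.26 × 100 = 144.375.

144.38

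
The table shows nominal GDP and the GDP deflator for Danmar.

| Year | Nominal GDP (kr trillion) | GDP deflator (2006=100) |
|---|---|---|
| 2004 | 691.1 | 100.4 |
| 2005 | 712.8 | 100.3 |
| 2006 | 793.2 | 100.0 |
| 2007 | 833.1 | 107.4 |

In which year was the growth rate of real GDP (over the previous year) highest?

2005: real = 712.8/1.003 = 710.67; growth vs 2004 (688.35) = 3.24%.
2006: real = 793.2/1.000 = 793.20; growth vs 2005 (710.67) = 11.61%.
2007: real = 833.1/1.074 = 775.70; growth vs 2006 (793.20) = -2.21%.

2006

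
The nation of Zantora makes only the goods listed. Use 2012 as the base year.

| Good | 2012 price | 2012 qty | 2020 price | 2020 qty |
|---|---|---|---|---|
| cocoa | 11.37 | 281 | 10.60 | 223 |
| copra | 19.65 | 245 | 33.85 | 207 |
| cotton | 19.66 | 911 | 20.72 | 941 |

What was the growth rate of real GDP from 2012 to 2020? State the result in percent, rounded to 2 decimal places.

-3.15%

Real GDP 2012 = Nominal GDP 2012 = 11.37·281 + 19.65·245 + 19.66·911 = 25919.48.
Real GDP 2020 (at 2012 prices) = 11.37·223 + 19.65·207 + 19.66·941 = 25103.12.
Real growth = 25103.12/25919.48 − 1 = -0.0315.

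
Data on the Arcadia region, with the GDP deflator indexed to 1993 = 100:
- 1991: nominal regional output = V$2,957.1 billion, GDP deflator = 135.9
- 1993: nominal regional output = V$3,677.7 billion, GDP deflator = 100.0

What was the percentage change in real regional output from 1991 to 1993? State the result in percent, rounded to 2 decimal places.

Deflate each year: 1991 → 2957.1/1.359 = 2175.94; 1993 → 3677.7/1.000 = 3677.70.
So real regional output changed by 3677.70/2175.94 − 1 = 0.6902, i.e. 69.02%.

69.02%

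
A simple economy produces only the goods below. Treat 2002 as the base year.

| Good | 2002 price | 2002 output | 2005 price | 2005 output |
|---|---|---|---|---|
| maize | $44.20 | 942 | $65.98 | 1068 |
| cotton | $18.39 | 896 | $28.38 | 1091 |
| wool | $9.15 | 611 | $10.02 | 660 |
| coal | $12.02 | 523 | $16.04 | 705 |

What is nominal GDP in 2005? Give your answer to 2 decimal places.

$119350.62

Nominal GDP 2005 = Σ (p_2005 × q_2005) = 65.98·1068 + 28.38·1091 + 10.02·660 + 16.04·705 = 119350.62.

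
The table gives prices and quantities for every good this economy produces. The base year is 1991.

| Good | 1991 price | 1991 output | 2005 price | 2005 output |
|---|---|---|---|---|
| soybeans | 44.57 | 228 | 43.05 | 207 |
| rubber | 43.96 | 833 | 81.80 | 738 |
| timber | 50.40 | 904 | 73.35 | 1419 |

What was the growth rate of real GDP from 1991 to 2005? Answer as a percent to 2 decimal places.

22.57%

Real GDP 1991 = Nominal GDP 1991 = 44.57·228 + 43.96·833 + 50.40·904 = 92342.24.
Real GDP 2005 (at 1991 prices) = 44.57·207 + 43.96·738 + 50.40·1419 = 113186.07.
Real growth = 113186.07/92342.24 − 1 = 0.2257.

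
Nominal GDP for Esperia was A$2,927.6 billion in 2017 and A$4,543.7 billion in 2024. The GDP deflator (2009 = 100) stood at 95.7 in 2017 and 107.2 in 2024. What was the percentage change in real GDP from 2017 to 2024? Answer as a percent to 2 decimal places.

38.55%

Real GDP 2017 = 2927.6 / 0.957 = 3059.14.
Real GDP 2024 = 4543.7 / 1.072 = 4238.53.
Real growth = 4238.53 / 3059.14 − 1 = 0.3855.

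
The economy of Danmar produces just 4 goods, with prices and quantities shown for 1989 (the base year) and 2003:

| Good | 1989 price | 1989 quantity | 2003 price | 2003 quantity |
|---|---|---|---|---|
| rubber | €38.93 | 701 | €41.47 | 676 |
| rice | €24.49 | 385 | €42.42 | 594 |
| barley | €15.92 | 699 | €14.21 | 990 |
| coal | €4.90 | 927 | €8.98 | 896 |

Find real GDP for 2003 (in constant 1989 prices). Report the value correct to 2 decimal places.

Real GDP 2003 = Σ (p_1989 × q_2003) = 38.93·676 + 24.49·594 + 15.92·990 + 4.90·896 = 61014.94.

€61014.94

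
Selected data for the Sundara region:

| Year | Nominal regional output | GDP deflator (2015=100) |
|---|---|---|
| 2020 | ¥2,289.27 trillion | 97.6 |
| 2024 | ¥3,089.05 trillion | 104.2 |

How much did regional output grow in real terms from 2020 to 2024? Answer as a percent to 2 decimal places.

Real regional output 2020 = 2289.27 / 0.976 = 2345.56.
Real regional output 2024 = 3089.05 / 1.042 = 2964.54.
Real growth = 2964.54 / 2345.56 − 1 = 0.2639.

26.39%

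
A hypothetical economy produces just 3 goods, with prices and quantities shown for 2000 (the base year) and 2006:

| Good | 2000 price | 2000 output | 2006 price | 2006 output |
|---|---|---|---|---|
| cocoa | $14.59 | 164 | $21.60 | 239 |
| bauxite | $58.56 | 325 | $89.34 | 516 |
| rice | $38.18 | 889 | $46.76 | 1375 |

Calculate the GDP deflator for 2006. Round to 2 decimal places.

Nominal GDP 2006 = 21.60·239 + 89.34·516 + 46.76·1375 = 115556.84.
Real GDP 2006 (at 2000 prices) = 14.59·239 + 58.56·516 + 38.18·1375 = 86201.47.
Deflator = Nominal/Real × 100 = 115556.84/86201.47 × 100 = 134.054.

134.05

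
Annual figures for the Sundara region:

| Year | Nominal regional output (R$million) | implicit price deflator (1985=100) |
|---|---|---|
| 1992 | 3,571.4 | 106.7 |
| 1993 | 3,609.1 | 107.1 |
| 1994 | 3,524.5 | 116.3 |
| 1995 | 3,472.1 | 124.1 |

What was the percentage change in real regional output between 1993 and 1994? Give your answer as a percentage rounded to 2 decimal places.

Real regional output 1993 = 3609.1/1.071 = 3369.84.
Real regional output 1994 = 3524.5/1.163 = 3030.52.
Change = 3030.52/3369.84 − 1 = -0.1007.

-10.07%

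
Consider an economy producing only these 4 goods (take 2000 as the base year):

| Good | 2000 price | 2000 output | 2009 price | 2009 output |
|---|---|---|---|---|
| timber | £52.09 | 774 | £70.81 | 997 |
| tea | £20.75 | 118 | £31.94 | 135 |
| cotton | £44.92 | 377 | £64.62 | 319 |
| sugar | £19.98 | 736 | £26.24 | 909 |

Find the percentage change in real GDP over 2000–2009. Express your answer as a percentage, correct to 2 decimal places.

17.23%

Real GDP 2000 = Nominal GDP 2000 = 52.09·774 + 20.75·118 + 44.92·377 + 19.98·736 = 74406.28.
Real GDP 2009 (at 2000 prices) = 52.09·997 + 20.75·135 + 44.92·319 + 19.98·909 = 87226.28.
Real growth = 87226.28/74406.28 − 1 = 0.1723.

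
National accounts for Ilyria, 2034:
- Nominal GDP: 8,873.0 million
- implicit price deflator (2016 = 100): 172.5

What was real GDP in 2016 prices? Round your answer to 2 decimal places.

Real GDP = Nominal / (implicit price deflator/100) = 8873.0 / 1.725 = 5143.77.

5,143.77 million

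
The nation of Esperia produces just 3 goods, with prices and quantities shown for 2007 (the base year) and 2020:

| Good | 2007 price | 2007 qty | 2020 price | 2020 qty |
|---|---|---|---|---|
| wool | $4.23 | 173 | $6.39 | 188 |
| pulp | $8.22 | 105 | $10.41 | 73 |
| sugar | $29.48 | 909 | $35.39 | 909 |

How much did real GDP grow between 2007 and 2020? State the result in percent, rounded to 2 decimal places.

Real GDP 2007 = Nominal GDP 2007 = 4.23·173 + 8.22·105 + 29.48·909 = 28392.21.
Real GDP 2020 (at 2007 prices) = 4.23·188 + 8.22·73 + 29.48·909 = 28192.62.
Real growth = 28192.62/28392.21 − 1 = -0.0070.

-0.70%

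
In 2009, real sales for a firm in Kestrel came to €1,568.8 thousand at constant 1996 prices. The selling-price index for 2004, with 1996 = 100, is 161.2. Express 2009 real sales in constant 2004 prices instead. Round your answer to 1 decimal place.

€2,528.9 thousand

Real sales in 2004 prices = Real sales in 1996 prices × (P_2004/P_1996) = 1568.8 × 1.612 = 2528.91.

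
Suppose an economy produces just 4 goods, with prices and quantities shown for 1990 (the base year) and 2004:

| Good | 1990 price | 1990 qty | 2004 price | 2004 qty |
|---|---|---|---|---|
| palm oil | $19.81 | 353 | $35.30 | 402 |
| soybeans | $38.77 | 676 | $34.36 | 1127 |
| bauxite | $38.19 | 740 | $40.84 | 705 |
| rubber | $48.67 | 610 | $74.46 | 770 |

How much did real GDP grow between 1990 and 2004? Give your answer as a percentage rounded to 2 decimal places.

27.32%

Real GDP 1990 = Nominal GDP 1990 = 19.81·353 + 38.77·676 + 38.19·740 + 48.67·610 = 91150.75.
Real GDP 2004 (at 1990 prices) = 19.81·402 + 38.77·1127 + 38.19·705 + 48.67·770 = 116057.26.
Real growth = 116057.26/91150.75 − 1 = 0.2732.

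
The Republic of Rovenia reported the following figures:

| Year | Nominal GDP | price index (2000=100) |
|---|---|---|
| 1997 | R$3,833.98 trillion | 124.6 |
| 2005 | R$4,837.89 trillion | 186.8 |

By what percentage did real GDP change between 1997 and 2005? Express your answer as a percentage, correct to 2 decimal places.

Deflate each year: 1997 → 3833.98/1.246 = 3077.03; 2005 → 4837.89/1.868 = 2589.88.
So real GDP changed by 2589.88/3077.03 − 1 = -0.1583, i.e. -15.83%.

-15.83%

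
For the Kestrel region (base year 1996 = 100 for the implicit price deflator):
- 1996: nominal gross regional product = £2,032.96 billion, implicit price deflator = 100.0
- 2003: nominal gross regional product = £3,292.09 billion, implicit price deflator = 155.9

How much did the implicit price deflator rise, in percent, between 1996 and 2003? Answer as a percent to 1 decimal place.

55.9%

Price-level change = 155.9 / 100.0 − 1 = 0.5590.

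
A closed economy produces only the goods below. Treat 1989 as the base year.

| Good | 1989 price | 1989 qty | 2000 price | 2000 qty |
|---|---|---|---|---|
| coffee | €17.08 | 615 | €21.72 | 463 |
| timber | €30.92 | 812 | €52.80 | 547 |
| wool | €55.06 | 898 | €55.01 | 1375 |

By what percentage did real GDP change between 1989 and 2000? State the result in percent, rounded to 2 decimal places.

Real GDP 1989 = Nominal GDP 1989 = 17.08·615 + 30.92·812 + 55.06·898 = 85055.12.
Real GDP 2000 (at 1989 prices) = 17.08·463 + 30.92·547 + 55.06·1375 = 100528.78.
Real growth = 100528.78/85055.12 − 1 = 0.1819.

18.19%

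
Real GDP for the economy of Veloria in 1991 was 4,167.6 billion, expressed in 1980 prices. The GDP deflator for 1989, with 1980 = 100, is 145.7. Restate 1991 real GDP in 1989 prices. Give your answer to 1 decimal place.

Real GDP in 1989 prices = Real GDP in 1980 prices × (P_1989/P_1980) = 4167.6 × 1.457 = 6072.19.

6,072.2 billion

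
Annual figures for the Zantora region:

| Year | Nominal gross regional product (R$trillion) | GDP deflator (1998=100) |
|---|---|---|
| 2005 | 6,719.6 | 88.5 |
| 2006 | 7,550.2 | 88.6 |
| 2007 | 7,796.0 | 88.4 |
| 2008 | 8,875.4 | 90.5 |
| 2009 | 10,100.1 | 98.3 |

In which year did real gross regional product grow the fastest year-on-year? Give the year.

2006: real = 7550.2/0.886 = 8521.67; growth vs 2005 (7592.77) = 12.23%.
2007: real = 7796.0/0.884 = 8819.00; growth vs 2006 (8521.67) = 3.49%.
2008: real = 8875.4/0.905 = 9807.07; growth vs 2007 (8819.00) = 11.20%.
2009: real = 10100.1/0.983 = 10274.77; growth vs 2008 (9807.07) = 4.77%.

2006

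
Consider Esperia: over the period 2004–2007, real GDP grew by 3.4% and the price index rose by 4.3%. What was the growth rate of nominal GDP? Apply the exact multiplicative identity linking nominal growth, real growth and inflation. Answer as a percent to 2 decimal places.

(1 + g_nom) = (1 + g_real)(1 + π) = 1.0340 × 1.0430 = 1.07846.

7.85%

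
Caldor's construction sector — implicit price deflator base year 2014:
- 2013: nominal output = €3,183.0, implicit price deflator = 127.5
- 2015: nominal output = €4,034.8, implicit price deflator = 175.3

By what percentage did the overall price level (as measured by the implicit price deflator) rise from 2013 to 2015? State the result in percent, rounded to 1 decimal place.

37.5%

Price-level change = 175.3 / 127.5 − 1 = 0.3749.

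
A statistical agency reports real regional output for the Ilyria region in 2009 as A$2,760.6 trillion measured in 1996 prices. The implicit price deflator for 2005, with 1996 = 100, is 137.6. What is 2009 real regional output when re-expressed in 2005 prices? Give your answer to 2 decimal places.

Real regional output in 2005 prices = Real regional output in 1996 prices × (P_2005/P_1996) = 2760.6 × 1.376 = 3798.59.

A$3,798.59 trillion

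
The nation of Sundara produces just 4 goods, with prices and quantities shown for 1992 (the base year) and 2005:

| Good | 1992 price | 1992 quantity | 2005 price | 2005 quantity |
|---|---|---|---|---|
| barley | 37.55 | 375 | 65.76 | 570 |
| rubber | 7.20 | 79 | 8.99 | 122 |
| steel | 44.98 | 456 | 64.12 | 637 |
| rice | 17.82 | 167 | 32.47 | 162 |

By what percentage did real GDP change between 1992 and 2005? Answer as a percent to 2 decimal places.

Real GDP 1992 = Nominal GDP 1992 = 37.55·375 + 7.20·79 + 44.98·456 + 17.82·167 = 38136.87.
Real GDP 2005 (at 1992 prices) = 37.55·570 + 7.20·122 + 44.98·637 + 17.82·162 = 53821.00.
Real growth = 53821.00/38136.87 − 1 = 0.4113.

41.13%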